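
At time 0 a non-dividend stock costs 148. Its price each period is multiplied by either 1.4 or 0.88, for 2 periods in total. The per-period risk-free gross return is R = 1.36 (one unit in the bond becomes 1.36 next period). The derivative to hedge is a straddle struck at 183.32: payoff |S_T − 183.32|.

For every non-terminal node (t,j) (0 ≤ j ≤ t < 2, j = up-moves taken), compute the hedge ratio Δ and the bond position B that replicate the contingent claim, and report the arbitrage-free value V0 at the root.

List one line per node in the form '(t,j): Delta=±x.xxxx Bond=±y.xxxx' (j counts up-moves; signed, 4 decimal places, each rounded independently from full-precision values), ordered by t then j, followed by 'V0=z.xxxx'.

No-arbitrage ⇒ martingale measure with p* = (R−d)/(u−d) = 0.9231.
Terminal payoffs: V(2,0)=68.7088, V(2,1)=0.9840, V(2,2)=106.7600
(1,0): S=130.2400. Δ = (V_up−V_dn)/(S_up−S_dn) = (0.9840−68.7088)/(182.3360−114.6112) = -1.0000. V = [p*·0.9840 + (1−p*)·68.7088]/1.36 = 4.5541. B = V − Δ·S = 134.7941.
(1,1): S=207.2000. Δ = (V_up−V_dn)/(S_up−S_dn) = (106.7600−0.9840)/(290.0800−182.3360) = 0.9817. V = [p*·106.7600 + (1−p*)·0.9840]/1.36 = 72.5172. B = V − Δ·S = -130.8982.
(0,0): S=148.0000. Δ = (V_up−V_dn)/(S_up−S_dn) = (72.5172−4.5541)/(207.2000−130.2400) = 0.8831. V = [p*·72.5172 + (1−p*)·4.5541]/1.36 = 49.4774. B = V − Δ·S = -81.2208.
The time-0 hedge costs 49.4774, which is the no-arbitrage price.

(0,0): Delta=0.8831 Bond=-81.2208
(1,0): Delta=-1.0000 Bond=134.7941
(1,1): Delta=0.9817 Bond=-130.8982
V0=49.4774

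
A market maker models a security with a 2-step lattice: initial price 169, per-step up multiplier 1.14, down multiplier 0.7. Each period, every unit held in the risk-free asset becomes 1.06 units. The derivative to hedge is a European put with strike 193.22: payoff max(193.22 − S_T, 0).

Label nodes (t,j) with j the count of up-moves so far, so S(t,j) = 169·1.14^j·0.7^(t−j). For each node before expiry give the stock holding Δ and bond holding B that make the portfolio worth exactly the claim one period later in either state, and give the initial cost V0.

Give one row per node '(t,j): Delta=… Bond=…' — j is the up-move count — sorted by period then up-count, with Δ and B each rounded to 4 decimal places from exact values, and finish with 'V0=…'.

Under the risk-neutral measure, an up-move has probability p* = (R−d)/(u−d) = 0.8182 and values discount at R = 1.06.
Terminal payoffs: V(2,0)=110.4100, V(2,1)=58.3580, V(2,2)=0.0000
  t=1,j=0: stock 118.3000 → up 134.8620 (V=58.3580), down 82.8100 (V=110.4100). Price 63.9830; hedge Δ=-1.0000, bond B=182.2830.
  t=1,j=1: stock 192.6600 → up 219.6324 (V=0.0000), down 134.8620 (V=58.3580). Price 10.0099; hedge Δ=-0.6884, bond B=142.6418.
  t=0,j=0: stock 169.0000 → up 192.6600 (V=10.0099), down 118.3000 (V=63.9830). Price 18.7012; hedge Δ=-0.7258, bond B=141.3672.
Each (Δ,B) replicates both successor values, so the strategy is self-financing and V0 is arbitrage-free.

(0,0): Delta=-0.7258 Bond=141.3672
(1,0): Delta=-1.0000 Bond=182.2830
(1,1): Delta=-0.6884 Bond=142.6418
V0=18.7012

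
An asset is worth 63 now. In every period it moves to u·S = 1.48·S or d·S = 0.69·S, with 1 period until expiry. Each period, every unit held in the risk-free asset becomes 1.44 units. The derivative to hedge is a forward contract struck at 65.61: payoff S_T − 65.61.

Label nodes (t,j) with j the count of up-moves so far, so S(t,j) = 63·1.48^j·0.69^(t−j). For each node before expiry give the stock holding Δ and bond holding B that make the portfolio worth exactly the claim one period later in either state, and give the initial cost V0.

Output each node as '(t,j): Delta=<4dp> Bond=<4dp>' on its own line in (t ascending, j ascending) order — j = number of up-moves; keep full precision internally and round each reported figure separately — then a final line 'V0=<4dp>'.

(0,0): Delta=1.0000 Bond=-45.5625
V0=17.4375

The replicating-portfolio and risk-neutral prices coincide; use p* = (1.44−0.69)/(1.48−0.69) = 0.9494 for the latter.
Payoff layer (t=1): V(1,0)=-22.1400, V(1,1)=27.6300
  t=0,j=0: stock 63.0000 → up 93.2400 (V=27.6300), down 43.4700 (V=-22.1400). Price 17.4375; hedge Δ=1.0000, bond B=-45.5625.
The time-0 hedge costs 17.4375, which is the no-arbitrage price.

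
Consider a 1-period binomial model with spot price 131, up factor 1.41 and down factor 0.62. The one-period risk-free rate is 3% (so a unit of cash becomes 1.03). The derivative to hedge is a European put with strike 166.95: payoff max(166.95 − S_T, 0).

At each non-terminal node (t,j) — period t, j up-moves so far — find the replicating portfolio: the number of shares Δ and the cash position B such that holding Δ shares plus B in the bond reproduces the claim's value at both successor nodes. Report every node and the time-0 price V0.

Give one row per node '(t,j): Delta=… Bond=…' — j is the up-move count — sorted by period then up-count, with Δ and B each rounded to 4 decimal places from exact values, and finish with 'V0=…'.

No-arbitrage ⇒ martingale measure with p* = (R−d)/(u−d) = 0.5190.
At expiry t=1: V(1,0)=85.7300, V(1,1)=0.0000
  t=0,j=0: stock 131.0000 → up 184.7100 (V=0.0000), down 81.2200 (V=85.7300). Price 40.0361; hedge Δ=-0.8284, bond B=148.5551.
Check: Δ(0,0)·S0 + B(0,0) = 40.0361 = V0.

(0,0): Delta=-0.8284 Bond=148.5551
V0=40.0361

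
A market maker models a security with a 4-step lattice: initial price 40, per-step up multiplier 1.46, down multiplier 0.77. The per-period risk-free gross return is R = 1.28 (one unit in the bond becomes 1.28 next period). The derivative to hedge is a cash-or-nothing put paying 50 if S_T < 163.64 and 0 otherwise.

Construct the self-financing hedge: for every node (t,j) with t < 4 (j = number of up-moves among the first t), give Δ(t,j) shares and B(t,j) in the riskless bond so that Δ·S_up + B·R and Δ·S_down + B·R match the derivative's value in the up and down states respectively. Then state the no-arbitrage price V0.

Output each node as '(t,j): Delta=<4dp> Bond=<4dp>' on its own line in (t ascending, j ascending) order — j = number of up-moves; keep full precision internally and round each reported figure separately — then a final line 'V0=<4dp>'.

(0,0): Delta=-0.3488 Bond=27.0198
(1,0): Delta=0.0000 Bond=23.8419
(1,1): Delta=-0.4137 Bond=38.3772
(2,0): Delta=0.0000 Bond=30.5176
(2,1): Delta=0.0000 Bond=30.5176
(2,2): Delta=-0.4908 Bond=55.6893
(3,0): Delta=0.0000 Bond=39.0625
(3,1): Delta=0.0000 Bond=39.0625
(3,2): Delta=0.0000 Bond=39.0625
(3,3): Delta=-0.5821 Bond=82.6540
V0=13.0672

Risk-neutral probability p* = (R−d)/(u−d) = (1.28−0.77)/(1.46−0.77) = 0.7391.
At expiry t=4: V(4,0)=50.0000, V(4,1)=50.0000, V(4,2)=50.0000, V(4,3)=50.0000, V(4,4)=0.0000
(3,0): S=18.2613. Δ = (V_up−V_dn)/(S_up−S_dn) = (50.0000−50.0000)/(26.6615−14.0612) = 0.0000. V = [p*·50.0000 + (1−p*)·50.0000]/1.28 = 39.0625. B = V − Δ·S = 39.0625.
(3,1): S=34.6254. Δ = (V_up−V_dn)/(S_up−S_dn) = (50.0000−50.0000)/(50.5530−26.6615) = 0.0000. V = [p*·50.0000 + (1−p*)·50.0000]/1.28 = 39.0625. B = V − Δ·S = 39.0625.
(3,2): S=65.6533. Δ = (V_up−V_dn)/(S_up−S_dn) = (50.0000−50.0000)/(95.8538−50.5530) = 0.0000. V = [p*·50.0000 + (1−p*)·50.0000]/1.28 = 39.0625. B = V − Δ·S = 39.0625.
(3,3): S=124.4854. Δ = (V_up−V_dn)/(S_up−S_dn) = (0.0000−50.0000)/(181.7487−95.8538) = -0.5821. V = [p*·0.0000 + (1−p*)·50.0000]/1.28 = 10.1902. B = V − Δ·S = 82.6540.
(2,0): S=23.7160. Δ = (V_up−V_dn)/(S_up−S_dn) = (39.0625−39.0625)/(34.6254−18.2613) = 0.0000. V = [p*·39.0625 + (1−p*)·39.0625]/1.28 = 30.5176. B = V − Δ·S = 30.5176.
(2,1): S=44.9680. Δ = (V_up−V_dn)/(S_up−S_dn) = (39.0625−39.0625)/(65.6533−34.6254) = 0.0000. V = [p*·39.0625 + (1−p*)·39.0625]/1.28 = 30.5176. B = V − Δ·S = 30.5176.
(2,2): S=85.2640. Δ = (V_up−V_dn)/(S_up−S_dn) = (10.1902−39.0625)/(124.4854−65.6533) = -0.4908. V = [p*·10.1902 + (1−p*)·39.0625]/1.28 = 13.8454. B = V − Δ·S = 55.6893.
(1,0): S=30.8000. Δ = (V_up−V_dn)/(S_up−S_dn) = (30.5176−30.5176)/(44.9680−23.7160) = 0.0000. V = [p*·30.5176 + (1−p*)·30.5176]/1.28 = 23.8419. B = V − Δ·S = 23.8419.
(1,1): S=58.4000. Δ = (V_up−V_dn)/(S_up−S_dn) = (13.8454−30.5176)/(85.2640−44.9680) = -0.4137. V = [p*·13.8454 + (1−p*)·30.5176]/1.28 = 14.2146. B = V − Δ·S = 38.3772.
(0,0): S=40.0000. Δ = (V_up−V_dn)/(S_up−S_dn) = (14.2146−23.8419)/(58.4000−30.8000) = -0.3488. V = [p*·14.2146 + (1−p*)·23.8419]/1.28 = 13.0672. B = V − Δ·S = 27.0198.
Root portfolio cost Δ·40+B reproduces V0=13.0672.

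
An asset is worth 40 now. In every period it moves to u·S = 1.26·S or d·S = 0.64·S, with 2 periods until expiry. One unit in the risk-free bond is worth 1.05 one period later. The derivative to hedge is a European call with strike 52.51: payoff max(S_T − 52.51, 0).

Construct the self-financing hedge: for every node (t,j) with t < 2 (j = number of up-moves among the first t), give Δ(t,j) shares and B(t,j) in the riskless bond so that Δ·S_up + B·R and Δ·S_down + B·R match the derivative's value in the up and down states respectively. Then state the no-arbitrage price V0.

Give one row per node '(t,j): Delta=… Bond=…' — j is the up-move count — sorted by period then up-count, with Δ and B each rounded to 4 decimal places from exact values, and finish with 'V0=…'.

Risk-neutral probability p* = (R−d)/(u−d) = (1.05−0.64)/(1.26−0.64) = 0.6613.
Terminal values V(2,·): V(2,0)=0.0000, V(2,1)=0.0000, V(2,2)=10.9940
Node (1,0) S=25.6000: V=(p*·0.0000+(1−p*)·0.0000)/1.05=0.0000; Δ=(0.0000−0.0000)/(32.2560−16.3840)=0.0000; B=V−Δ·S=0.0000
Node (1,1) S=50.4000: V=(p*·10.9940+(1−p*)·0.0000)/1.05=6.9240; Δ=(10.9940−0.0000)/(63.5040−32.2560)=0.3518; B=V−Δ·S=-10.8082
Node (0,0) S=40.0000: V=(p*·6.9240+(1−p*)·0.0000)/1.05=4.3608; Δ=(6.9240−0.0000)/(50.4000−25.6000)=0.2792; B=V−Δ·S=-6.8070
Each (Δ,B) replicates both successor values, so the strategy is self-financing and V0 is arbitrage-free.

(0,0): Delta=0.2792 Bond=-6.8070
(1,0): Delta=0.0000 Bond=0.0000
(1,1): Delta=0.3518 Bond=-10.8082
V0=4.3608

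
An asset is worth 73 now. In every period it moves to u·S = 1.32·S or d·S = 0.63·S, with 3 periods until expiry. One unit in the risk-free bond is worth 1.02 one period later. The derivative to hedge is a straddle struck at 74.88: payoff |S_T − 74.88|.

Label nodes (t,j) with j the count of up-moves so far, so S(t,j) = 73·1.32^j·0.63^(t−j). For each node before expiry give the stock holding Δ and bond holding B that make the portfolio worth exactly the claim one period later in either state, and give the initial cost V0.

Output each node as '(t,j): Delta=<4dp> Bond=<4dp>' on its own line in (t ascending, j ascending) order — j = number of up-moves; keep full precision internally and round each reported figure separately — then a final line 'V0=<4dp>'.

No-arbitrage ⇒ martingale measure with p* = (R−d)/(u−d) = 0.5652.
Terminal values V(3,·): V(3,0)=56.6266, V(3,1)=36.6347, V(3,2)=5.2530, V(3,3)=93.0177
  t=2,j=0: stock 28.9737 → up 38.2453 (V=36.6347), down 18.2534 (V=56.6266). Price 44.4381; hedge Δ=-1.0000, bond B=73.4118.
  t=2,j=1: stock 60.7068 → up 80.1330 (V=5.2530), down 38.2453 (V=36.6347). Price 18.5267; hedge Δ=-0.7492, bond B=64.0075.
  t=2,j=2: stock 127.1952 → up 167.8977 (V=93.0177), down 80.1330 (V=5.2530). Price 53.7834; hedge Δ=1.0000, bond B=-73.4118.
  t=1,j=0: stock 45.9900 → up 60.7068 (V=18.5267), down 28.9737 (V=44.4381). Price 29.2083; hedge Δ=-0.8165, bond B=66.7611.
  t=1,j=1: stock 96.3600 → up 127.1952 (V=53.7834), down 60.7068 (V=18.5267). Price 37.7004; hedge Δ=0.5303, bond B=-13.3963.
  t=0,j=0: stock 73.0000 → up 96.3600 (V=37.7004), down 45.9900 (V=29.2083). Price 33.3414; hedge Δ=0.1686, bond B=21.0340.
Root portfolio cost Δ·73+B reproduces V0=33.3414.

(0,0): Delta=0.1686 Bond=21.0340
(1,0): Delta=-0.8165 Bond=66.7611
(1,1): Delta=0.5303 Bond=-13.3963
(2,0): Delta=-1.0000 Bond=73.4118
(2,1): Delta=-0.7492 Bond=64.0075
(2,2): Delta=1.0000 Bond=-73.4118
V0=33.3414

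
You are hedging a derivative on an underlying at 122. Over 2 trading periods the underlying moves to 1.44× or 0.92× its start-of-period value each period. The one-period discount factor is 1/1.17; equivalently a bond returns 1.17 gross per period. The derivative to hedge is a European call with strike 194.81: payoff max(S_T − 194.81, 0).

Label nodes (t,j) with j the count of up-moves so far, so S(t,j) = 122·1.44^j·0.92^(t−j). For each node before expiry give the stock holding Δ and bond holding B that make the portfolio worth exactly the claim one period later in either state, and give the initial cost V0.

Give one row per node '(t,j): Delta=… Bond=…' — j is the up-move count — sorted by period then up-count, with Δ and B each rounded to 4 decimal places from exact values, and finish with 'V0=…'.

(0,0): Delta=0.3768 Bond=-36.1445
(1,0): Delta=0.0000 Bond=0.0000
(1,1): Delta=0.6367 Bond=-87.9613
V0=9.8219

Since d<R<u, set p* = (R−d)/(u−d) = 0.4808; price each node as the discounted p*-expectation of its children.
Payoff layer (t=2): V(2,0)=0.0000, V(2,1)=0.0000, V(2,2)=58.1692
Node (1,0) S=112.2400: V=(p*·0.0000+(1−p*)·0.0000)/1.17=0.0000; Δ=(0.0000−0.0000)/(161.6256−103.2608)=0.0000; B=V−Δ·S=0.0000
Node (1,1) S=175.6800: V=(p*·58.1692+(1−p*)·0.0000)/1.17=23.9025; Δ=(58.1692−0.0000)/(252.9792−161.6256)=0.6367; B=V−Δ·S=-87.9613
Node (0,0) S=122.0000: V=(p*·23.9025+(1−p*)·0.0000)/1.17=9.8219; Δ=(23.9025−0.0000)/(175.6800−112.2400)=0.3768; B=V−Δ·S=-36.1445
The time-0 hedge costs 9.8219, which is the no-arbitrage price.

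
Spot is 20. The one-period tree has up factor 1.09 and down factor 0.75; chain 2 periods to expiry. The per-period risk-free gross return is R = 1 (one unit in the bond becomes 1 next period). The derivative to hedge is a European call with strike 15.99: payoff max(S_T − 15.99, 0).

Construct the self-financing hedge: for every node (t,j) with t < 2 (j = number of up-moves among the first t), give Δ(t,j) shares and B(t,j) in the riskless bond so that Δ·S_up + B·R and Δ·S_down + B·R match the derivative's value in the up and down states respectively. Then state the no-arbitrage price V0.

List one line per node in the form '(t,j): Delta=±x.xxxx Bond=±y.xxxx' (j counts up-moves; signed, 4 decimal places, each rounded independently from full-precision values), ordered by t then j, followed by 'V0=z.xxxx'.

(0,0): Delta=0.8155 Bond=-11.9676
(1,0): Delta=0.0706 Bond=-0.7941
(1,1): Delta=1.0000 Bond=-15.9900
V0=4.3421

No-arbitrage ⇒ martingale measure with p* = (R−d)/(u−d) = 0.7353.
Terminal values V(2,·): V(2,0)=0.0000, V(2,1)=0.3600, V(2,2)=7.7720
(1,0): S=15.0000. Δ = (V_up−V_dn)/(S_up−S_dn) = (0.3600−0.0000)/(16.3500−11.2500) = 0.0706. V = [p*·0.3600 + (1−p*)·0.0000]/1 = 0.2647. B = V − Δ·S = -0.7941.
(1,1): S=21.8000. Δ = (V_up−V_dn)/(S_up−S_dn) = (7.7720−0.3600)/(23.7620−16.3500) = 1.0000. V = [p*·7.7720 + (1−p*)·0.3600]/1 = 5.8100. B = V − Δ·S = -15.9900.
(0,0): S=20.0000. Δ = (V_up−V_dn)/(S_up−S_dn) = (5.8100−0.2647)/(21.8000−15.0000) = 0.8155. V = [p*·5.8100 + (1−p*)·0.2647]/1 = 4.3421. B = V − Δ·S = -11.9676.
Check: Δ(0,0)·S0 + B(0,0) = 4.3421 = V0.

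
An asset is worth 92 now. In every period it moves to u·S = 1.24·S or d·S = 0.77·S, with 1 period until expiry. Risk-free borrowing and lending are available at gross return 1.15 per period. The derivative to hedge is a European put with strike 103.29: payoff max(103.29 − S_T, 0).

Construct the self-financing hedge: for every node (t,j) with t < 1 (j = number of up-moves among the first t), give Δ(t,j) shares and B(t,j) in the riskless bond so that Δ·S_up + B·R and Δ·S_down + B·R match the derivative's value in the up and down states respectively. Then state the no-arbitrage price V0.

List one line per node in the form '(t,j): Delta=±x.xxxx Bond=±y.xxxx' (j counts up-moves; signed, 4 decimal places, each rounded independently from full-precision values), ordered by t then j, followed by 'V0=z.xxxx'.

Under the risk-neutral measure, an up-move has probability p* = (R−d)/(u−d) = 0.8085 and values discount at R = 1.15.
Payoff layer (t=1): V(1,0)=32.4500, V(1,1)=0.0000
  t=0,j=0: stock 92.0000 → up 114.0800 (V=0.0000), down 70.8400 (V=32.4500). Price 5.4033; hedge Δ=-0.7505, bond B=74.4459.
Each (Δ,B) replicates both successor values, so the strategy is self-financing and V0 is arbitrage-free.

(0,0): Delta=-0.7505 Bond=74.4459
V0=5.4033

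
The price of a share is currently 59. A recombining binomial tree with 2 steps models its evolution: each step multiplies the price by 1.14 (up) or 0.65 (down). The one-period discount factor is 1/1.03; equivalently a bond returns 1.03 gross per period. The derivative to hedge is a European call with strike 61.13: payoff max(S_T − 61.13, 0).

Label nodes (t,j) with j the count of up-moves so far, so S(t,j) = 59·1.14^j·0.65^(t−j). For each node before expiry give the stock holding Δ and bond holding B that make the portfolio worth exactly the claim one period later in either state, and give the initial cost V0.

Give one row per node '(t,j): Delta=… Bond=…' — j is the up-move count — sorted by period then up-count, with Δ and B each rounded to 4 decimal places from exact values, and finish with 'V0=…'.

(0,0): Delta=0.4049 Bond=-15.0751
(1,0): Delta=0.0000 Bond=0.0000
(1,1): Delta=0.4717 Bond=-20.0221
V0=8.8131

The replicating-portfolio and risk-neutral prices coincide; use p* = (1.03−0.65)/(1.14−0.65) = 0.7755 for the latter.
At expiry t=2: V(2,0)=0.0000, V(2,1)=0.0000, V(2,2)=15.5464
(1,0): S=38.3500. Δ = (V_up−V_dn)/(S_up−S_dn) = (0.0000−0.0000)/(43.7190−24.9275) = 0.0000. V = [p*·0.0000 + (1−p*)·0.0000]/1.03 = 0.0000. B = V − Δ·S = 0.0000.
(1,1): S=67.2600. Δ = (V_up−V_dn)/(S_up−S_dn) = (15.5464−0.0000)/(76.6764−43.7190) = 0.4717. V = [p*·15.5464 + (1−p*)·0.0000]/1.03 = 11.7052. B = V − Δ·S = -20.0221.
(0,0): S=59.0000. Δ = (V_up−V_dn)/(S_up−S_dn) = (11.7052−0.0000)/(67.2600−38.3500) = 0.4049. V = [p*·11.7052 + (1−p*)·0.0000]/1.03 = 8.8131. B = V − Δ·S = -15.0751.
Self-financing check: at every node Δ·S+B equals the discounted successor values.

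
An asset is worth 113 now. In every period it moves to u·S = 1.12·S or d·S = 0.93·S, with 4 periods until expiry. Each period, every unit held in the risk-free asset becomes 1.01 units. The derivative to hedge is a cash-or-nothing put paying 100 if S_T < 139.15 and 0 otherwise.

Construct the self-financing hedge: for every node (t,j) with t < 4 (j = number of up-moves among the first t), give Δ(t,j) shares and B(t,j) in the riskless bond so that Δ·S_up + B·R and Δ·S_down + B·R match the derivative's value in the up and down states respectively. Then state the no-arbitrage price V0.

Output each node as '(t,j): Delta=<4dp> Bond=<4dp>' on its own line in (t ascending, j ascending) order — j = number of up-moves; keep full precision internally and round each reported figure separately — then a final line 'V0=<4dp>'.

No-arbitrage ⇒ martingale measure with p* = (R−d)/(u−d) = 0.4211.
At expiry t=4: V(4,0)=100.0000, V(4,1)=100.0000, V(4,2)=100.0000, V(4,3)=0.0000, V(4,4)=0.0000
  t=3,j=0: stock 90.8923 → up 101.7994 (V=100.0000), down 84.5299 (V=100.0000). Price 99.0099; hedge Δ=0.0000, bond B=99.0099.
  t=3,j=1: stock 109.4617 → up 122.5972 (V=100.0000), down 101.7994 (V=100.0000). Price 99.0099; hedge Δ=0.0000, bond B=99.0099.
  t=3,j=2: stock 131.8249 → up 147.6439 (V=0.0000), down 122.5972 (V=100.0000). Price 57.3215; hedge Δ=-3.9925, bond B=583.6373.
  t=3,j=3: stock 158.7569 → up 177.8077 (V=0.0000), down 147.6439 (V=0.0000). Price 0.0000; hedge Δ=0.0000, bond B=0.0000.
  t=2,j=0: stock 97.7337 → up 109.4617 (V=99.0099), down 90.8923 (V=99.0099). Price 98.0296; hedge Δ=0.0000, bond B=98.0296.
  t=2,j=1: stock 117.7008 → up 131.8249 (V=57.3215), down 109.4617 (V=99.0099). Price 80.6504; hedge Δ=-1.8642, bond B=300.0629.
  t=2,j=2: stock 141.7472 → up 158.7569 (V=0.0000), down 131.8249 (V=57.3215). Price 32.8576; hedge Δ=-2.1284, bond B=334.5498.
  t=1,j=0: stock 105.0900 → up 117.7008 (V=80.6504), down 97.7337 (V=98.0296). Price 89.8139; hedge Δ=-0.8704, bond B=181.2834.
  t=1,j=1: stock 126.5600 → up 141.7472 (V=32.8576), down 117.7008 (V=80.6504). Price 59.9278; hedge Δ=-1.9875, bond B=311.4690.
  t=0,j=0: stock 113.0000 → up 126.5600 (V=59.9278), down 105.0900 (V=89.8139). Price 76.4656; hedge Δ=-1.3920, bond B=233.7608.
Root portfolio cost Δ·113+B reproduces V0=76.4656.

(0,0): Delta=-1.3920 Bond=233.7608
(1,0): Delta=-0.8704 Bond=181.2834
(1,1): Delta=-1.9875 Bond=311.4690
(2,0): Delta=0.0000 Bond=98.0296
(2,1): Delta=-1.8642 Bond=300.0629
(2,2): Delta=-2.1284 Bond=334.5498
(3,0): Delta=0.0000 Bond=99.0099
(3,1): Delta=0.0000 Bond=99.0099
(3,2): Delta=-3.9925 Bond=583.6373
(3,3): Delta=0.0000 Bond=0.0000
V0=76.4656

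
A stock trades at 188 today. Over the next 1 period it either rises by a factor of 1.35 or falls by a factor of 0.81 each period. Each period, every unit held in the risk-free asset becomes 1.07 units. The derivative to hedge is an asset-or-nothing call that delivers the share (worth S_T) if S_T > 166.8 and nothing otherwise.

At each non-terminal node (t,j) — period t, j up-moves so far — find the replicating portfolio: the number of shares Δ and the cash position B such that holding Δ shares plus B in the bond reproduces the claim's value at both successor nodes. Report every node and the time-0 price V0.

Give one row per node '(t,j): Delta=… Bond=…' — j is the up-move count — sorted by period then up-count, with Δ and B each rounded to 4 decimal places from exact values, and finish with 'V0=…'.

(0,0): Delta=2.5000 Bond=-355.7944
V0=114.2056

Risk-neutral probability p* = (R−d)/(u−d) = (1.07−0.81)/(1.35−0.81) = 0.4815.
Terminal values V(1,·): V(1,0)=0.0000, V(1,1)=253.8000
(0,0): S=188.0000. Δ = (V_up−V_dn)/(S_up−S_dn) = (253.8000−0.0000)/(253.8000−152.2800) = 2.5000. V = [p*·253.8000 + (1−p*)·0.0000]/1.07 = 114.2056. B = V − Δ·S = -355.7944.
The time-0 hedge costs 114.2056, which is the no-arbitrage price.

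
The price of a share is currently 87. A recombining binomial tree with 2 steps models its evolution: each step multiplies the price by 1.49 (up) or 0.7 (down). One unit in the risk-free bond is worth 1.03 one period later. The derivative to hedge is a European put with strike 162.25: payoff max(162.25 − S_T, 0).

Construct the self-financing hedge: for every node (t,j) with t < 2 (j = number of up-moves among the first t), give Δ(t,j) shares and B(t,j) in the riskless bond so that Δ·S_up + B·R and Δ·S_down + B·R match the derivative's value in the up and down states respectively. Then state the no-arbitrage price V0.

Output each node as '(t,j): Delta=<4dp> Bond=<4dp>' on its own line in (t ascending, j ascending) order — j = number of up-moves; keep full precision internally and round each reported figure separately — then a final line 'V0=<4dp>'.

Since d<R<u, set p* = (R−d)/(u−d) = 0.4177; price each node as the discounted p*-expectation of its children.
At expiry t=2: V(2,0)=119.6200, V(2,1)=71.5090, V(2,2)=0.0000
  t=1,j=0: stock 60.9000 → up 90.7410 (V=71.5090), down 42.6300 (V=119.6200). Price 96.6243; hedge Δ=-1.0000, bond B=157.5243.
  t=1,j=1: stock 129.6300 → up 193.1487 (V=0.0000), down 90.7410 (V=71.5090). Price 40.4254; hedge Δ=-0.6983, bond B=130.9431.
  t=0,j=0: stock 87.0000 → up 129.6300 (V=40.4254), down 60.9000 (V=96.6243). Price 71.0182; hedge Δ=-0.8177, bond B=142.1561.
Self-financing check: at every node Δ·S+B equals the discounted successor values.

(0,0): Delta=-0.8177 Bond=142.1561
(1,0): Delta=-1.0000 Bond=157.5243
(1,1): Delta=-0.6983 Bond=130.9431
V0=71.0182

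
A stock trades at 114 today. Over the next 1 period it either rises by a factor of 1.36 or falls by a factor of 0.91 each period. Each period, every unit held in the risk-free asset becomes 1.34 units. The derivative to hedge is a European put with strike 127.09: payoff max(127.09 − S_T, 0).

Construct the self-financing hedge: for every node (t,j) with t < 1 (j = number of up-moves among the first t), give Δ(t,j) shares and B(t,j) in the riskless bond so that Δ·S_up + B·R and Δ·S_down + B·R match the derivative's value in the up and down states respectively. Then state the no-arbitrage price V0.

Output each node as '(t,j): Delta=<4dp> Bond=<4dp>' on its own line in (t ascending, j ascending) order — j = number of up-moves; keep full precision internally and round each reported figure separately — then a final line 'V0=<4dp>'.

Since d<R<u, set p* = (R−d)/(u−d) = 0.9556; price each node as the discounted p*-expectation of its children.
Terminal values V(1,·): V(1,0)=23.3500, V(1,1)=0.0000
(0,0): S=114.0000. Δ = (V_up−V_dn)/(S_up−S_dn) = (0.0000−23.3500)/(155.0400−103.7400) = -0.4552. V = [p*·0.0000 + (1−p*)·23.3500]/1.34 = 0.7745. B = V − Δ·S = 52.6633.
Each (Δ,B) replicates both successor values, so the strategy is self-financing and V0 is arbitrage-free.

(0,0): Delta=-0.4552 Bond=52.6633
V0=0.7745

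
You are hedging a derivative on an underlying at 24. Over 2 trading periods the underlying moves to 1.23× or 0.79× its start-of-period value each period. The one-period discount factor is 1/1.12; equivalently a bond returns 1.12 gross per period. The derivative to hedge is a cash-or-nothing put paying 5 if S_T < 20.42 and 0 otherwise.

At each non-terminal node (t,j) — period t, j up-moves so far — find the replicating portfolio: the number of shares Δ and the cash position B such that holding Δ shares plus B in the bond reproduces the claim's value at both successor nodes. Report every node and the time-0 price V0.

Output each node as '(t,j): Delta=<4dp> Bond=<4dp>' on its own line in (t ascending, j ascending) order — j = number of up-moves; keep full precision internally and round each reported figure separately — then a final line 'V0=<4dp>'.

Since d<R<u, set p* = (R−d)/(u−d) = 0.7500; price each node as the discounted p*-expectation of its children.
Terminal payoffs: V(2,0)=5.0000, V(2,1)=0.0000, V(2,2)=0.0000
Node (1,0) S=18.9600: V=(p*·0.0000+(1−p*)·5.0000)/1.12=1.1161; Δ=(0.0000−5.0000)/(23.3208−14.9784)=-0.5993; B=V−Δ·S=12.4797
Node (1,1) S=29.5200: V=(p*·0.0000+(1−p*)·0.0000)/1.12=0.0000; Δ=(0.0000−0.0000)/(36.3096−23.3208)=0.0000; B=V−Δ·S=0.0000
Node (0,0) S=24.0000: V=(p*·0.0000+(1−p*)·1.1161)/1.12=0.2491; Δ=(0.0000−1.1161)/(29.5200−18.9600)=-0.1057; B=V−Δ·S=2.7856
Each (Δ,B) replicates both successor values, so the strategy is self-financing and V0 is arbitrage-free.

(0,0): Delta=-0.1057 Bond=2.7856
(1,0): Delta=-0.5993 Bond=12.4797
(1,1): Delta=0.0000 Bond=0.0000
V0=0.2491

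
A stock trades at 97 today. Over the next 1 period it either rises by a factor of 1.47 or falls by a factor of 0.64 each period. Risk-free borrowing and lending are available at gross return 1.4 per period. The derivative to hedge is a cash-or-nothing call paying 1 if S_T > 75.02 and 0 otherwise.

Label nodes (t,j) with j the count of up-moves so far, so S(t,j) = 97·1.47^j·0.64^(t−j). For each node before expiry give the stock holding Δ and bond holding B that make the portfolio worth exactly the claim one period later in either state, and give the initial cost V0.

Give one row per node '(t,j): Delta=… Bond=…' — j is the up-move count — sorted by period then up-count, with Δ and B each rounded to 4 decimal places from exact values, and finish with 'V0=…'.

(0,0): Delta=0.0124 Bond=-0.5508
V0=0.6540

Risk-neutral probability p* = (R−d)/(u−d) = (1.4−0.64)/(1.47−0.64) = 0.9157.
Terminal values V(1,·): V(1,0)=0.0000, V(1,1)=1.0000
Node (0,0) S=97.0000: V=(p*·1.0000+(1−p*)·0.0000)/1.4=0.6540; Δ=(1.0000−0.0000)/(142.5900−62.0800)=0.0124; B=V−Δ·S=-0.5508
Each (Δ,B) replicates both successor values, so the strategy is self-financing and V0 is arbitrage-free.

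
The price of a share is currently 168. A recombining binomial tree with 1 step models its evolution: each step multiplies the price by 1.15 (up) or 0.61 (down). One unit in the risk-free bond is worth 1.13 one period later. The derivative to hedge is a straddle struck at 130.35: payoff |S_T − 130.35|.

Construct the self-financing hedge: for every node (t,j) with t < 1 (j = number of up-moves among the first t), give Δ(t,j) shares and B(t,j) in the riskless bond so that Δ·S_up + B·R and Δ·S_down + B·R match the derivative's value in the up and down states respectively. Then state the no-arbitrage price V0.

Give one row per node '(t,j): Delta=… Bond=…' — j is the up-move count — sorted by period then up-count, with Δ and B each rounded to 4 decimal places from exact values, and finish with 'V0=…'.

Since d<R<u, set p* = (R−d)/(u−d) = 0.9630; price each node as the discounted p*-expectation of its children.
Terminal payoffs: V(1,0)=27.8700, V(1,1)=62.8500
Node (0,0) S=168.0000: V=(p*·62.8500+(1−p*)·27.8700)/1.13=54.4730; Δ=(62.8500−27.8700)/(193.2000−102.4800)=0.3856; B=V−Δ·S=-10.3048
Check: Δ(0,0)·S0 + B(0,0) = 54.4730 = V0.

(0,0): Delta=0.3856 Bond=-10.3048
V0=54.4730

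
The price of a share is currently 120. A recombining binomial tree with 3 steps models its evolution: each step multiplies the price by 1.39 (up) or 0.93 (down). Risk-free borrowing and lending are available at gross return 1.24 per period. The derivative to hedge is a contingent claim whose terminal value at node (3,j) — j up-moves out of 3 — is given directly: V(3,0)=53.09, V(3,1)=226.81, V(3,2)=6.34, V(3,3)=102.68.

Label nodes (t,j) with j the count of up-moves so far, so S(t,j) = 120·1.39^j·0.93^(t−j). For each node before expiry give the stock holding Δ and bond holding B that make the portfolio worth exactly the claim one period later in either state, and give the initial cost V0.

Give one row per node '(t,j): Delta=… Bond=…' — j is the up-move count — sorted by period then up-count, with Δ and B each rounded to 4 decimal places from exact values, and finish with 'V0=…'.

The replicating-portfolio and risk-neutral prices coincide; use p* = (1.24−0.93)/(1.39−0.93) = 0.6739 for the latter.
Terminal values V(3,·): V(3,0)=53.0900, V(3,1)=226.8100, V(3,2)=6.3400, V(3,3)=102.6800
  t=2,j=0: stock 103.7880 → up 144.2653 (V=226.8100), down 96.5228 (V=53.0900). Price 137.2276; hedge Δ=3.6387, bond B=-240.4246.
  t=2,j=1: stock 155.1240 → up 215.6224 (V=6.3400), down 144.2653 (V=226.8100). Price 63.0906; hedge Δ=-3.0897, bond B=542.3732.
  t=2,j=2: stock 231.8520 → up 322.2743 (V=102.6800), down 215.6224 (V=6.3400). Price 57.4716; hedge Δ=0.9033, bond B=-151.9632.
  t=1,j=0: stock 111.6000 → up 155.1240 (V=63.0906), down 103.7880 (V=137.2276). Price 70.3756; hedge Δ=-1.4442, bond B=231.5428.
  t=1,j=1: stock 166.8000 → up 231.8520 (V=57.4716), down 155.1240 (V=63.0906). Price 47.8257; hedge Δ=-0.0732, bond B=60.0410.
  t=0,j=0: stock 120.0000 → up 166.8000 (V=47.8257), down 111.6000 (V=70.3756). Price 44.4991; hedge Δ=-0.4085, bond B=93.5206.
The time-0 hedge costs 44.4991, which is the no-arbitrage price.

(0,0): Delta=-0.4085 Bond=93.5206
(1,0): Delta=-1.4442 Bond=231.5428
(1,1): Delta=-0.0732 Bond=60.0410
(2,0): Delta=3.6387 Bond=-240.4246
(2,1): Delta=-3.0897 Bond=542.3732
(2,2): Delta=0.9033 Bond=-151.9632
V0=44.4991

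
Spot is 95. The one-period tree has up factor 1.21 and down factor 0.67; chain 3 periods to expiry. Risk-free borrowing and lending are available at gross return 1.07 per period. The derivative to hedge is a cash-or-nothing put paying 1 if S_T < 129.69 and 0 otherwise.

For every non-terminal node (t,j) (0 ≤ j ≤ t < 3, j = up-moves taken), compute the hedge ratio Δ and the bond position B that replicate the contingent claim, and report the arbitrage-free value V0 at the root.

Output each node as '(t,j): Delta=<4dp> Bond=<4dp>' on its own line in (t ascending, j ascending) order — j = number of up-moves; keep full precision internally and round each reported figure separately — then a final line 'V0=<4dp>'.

Under the risk-neutral measure, an up-move has probability p* = (R−d)/(u−d) = 0.7407 and values discount at R = 1.07.
At expiry t=3: V(3,0)=1.0000, V(3,1)=1.0000, V(3,2)=1.0000, V(3,3)=0.0000
Node (2,0) S=42.6455: V=(p*·1.0000+(1−p*)·1.0000)/1.07=0.9346; Δ=(1.0000−1.0000)/(51.6011−28.5725)=0.0000; B=V−Δ·S=0.9346
Node (2,1) S=77.0165: V=(p*·1.0000+(1−p*)·1.0000)/1.07=0.9346; Δ=(1.0000−1.0000)/(93.1900−51.6011)=0.0000; B=V−Δ·S=0.9346
Node (2,2) S=139.0895: V=(p*·0.0000+(1−p*)·1.0000)/1.07=0.2423; Δ=(0.0000−1.0000)/(168.2983−93.1900)=-0.0133; B=V−Δ·S=2.0942
Node (1,0) S=63.6500: V=(p*·0.9346+(1−p*)·0.9346)/1.07=0.8734; Δ=(0.9346−0.9346)/(77.0165−42.6455)=0.0000; B=V−Δ·S=0.8734
Node (1,1) S=114.9500: V=(p*·0.2423+(1−p*)·0.9346)/1.07=0.3942; Δ=(0.2423−0.9346)/(139.0895−77.0165)=-0.0112; B=V−Δ·S=1.6762
Node (0,0) S=95.0000: V=(p*·0.3942+(1−p*)·0.8734)/1.07=0.4845; Δ=(0.3942−0.8734)/(114.9500−63.6500)=-0.0093; B=V−Δ·S=1.3720
Root portfolio cost Δ·95+B reproduces V0=0.4845.

(0,0): Delta=-0.0093 Bond=1.3720
(1,0): Delta=0.0000 Bond=0.8734
(1,1): Delta=-0.0112 Bond=1.6762
(2,0): Delta=0.0000 Bond=0.9346
(2,1): Delta=0.0000 Bond=0.9346
(2,2): Delta=-0.0133 Bond=2.0942
V0=0.4845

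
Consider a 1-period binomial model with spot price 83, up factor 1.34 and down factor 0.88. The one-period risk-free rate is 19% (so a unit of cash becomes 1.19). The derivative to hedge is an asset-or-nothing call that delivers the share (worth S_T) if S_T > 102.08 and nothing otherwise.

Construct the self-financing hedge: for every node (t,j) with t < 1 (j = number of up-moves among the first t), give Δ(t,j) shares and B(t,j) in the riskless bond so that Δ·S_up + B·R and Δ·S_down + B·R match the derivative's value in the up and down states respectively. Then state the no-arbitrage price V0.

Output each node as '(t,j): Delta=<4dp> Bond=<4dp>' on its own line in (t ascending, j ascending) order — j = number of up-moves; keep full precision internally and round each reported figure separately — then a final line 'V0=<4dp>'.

The replicating-portfolio and risk-neutral prices coincide; use p* = (1.19−0.88)/(1.34−0.88) = 0.6739 for the latter.
Terminal values V(1,·): V(1,0)=0.0000, V(1,1)=111.2200
  t=0,j=0: stock 83.0000 → up 111.2200 (V=111.2200), down 73.0400 (V=0.0000). Price 62.9854; hedge Δ=2.9130, bond B=-178.7972.
Each (Δ,B) replicates both successor values, so the strategy is self-financing and V0 is arbitrage-free.

(0,0): Delta=2.9130 Bond=-178.7972
V0=62.9854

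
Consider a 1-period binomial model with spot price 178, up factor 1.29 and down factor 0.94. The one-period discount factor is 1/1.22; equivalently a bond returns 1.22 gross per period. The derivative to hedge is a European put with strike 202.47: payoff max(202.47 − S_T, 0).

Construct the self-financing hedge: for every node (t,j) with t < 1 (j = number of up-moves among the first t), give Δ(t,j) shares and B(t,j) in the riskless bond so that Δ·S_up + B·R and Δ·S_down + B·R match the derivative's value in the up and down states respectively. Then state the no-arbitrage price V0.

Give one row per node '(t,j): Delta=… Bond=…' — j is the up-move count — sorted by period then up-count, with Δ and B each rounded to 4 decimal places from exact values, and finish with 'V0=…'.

The replicating-portfolio and risk-neutral prices coincide; use p* = (1.22−0.94)/(1.29−0.94) = 0.8000 for the latter.
At expiry t=1: V(1,0)=35.1500, V(1,1)=0.0000
  t=0,j=0: stock 178.0000 → up 229.6200 (V=0.0000), down 167.3200 (V=35.1500). Price 5.7623; hedge Δ=-0.5642, bond B=106.1909.
The time-0 hedge costs 5.7623, which is the no-arbitrage price.

(0,0): Delta=-0.5642 Bond=106.1909
V0=5.7623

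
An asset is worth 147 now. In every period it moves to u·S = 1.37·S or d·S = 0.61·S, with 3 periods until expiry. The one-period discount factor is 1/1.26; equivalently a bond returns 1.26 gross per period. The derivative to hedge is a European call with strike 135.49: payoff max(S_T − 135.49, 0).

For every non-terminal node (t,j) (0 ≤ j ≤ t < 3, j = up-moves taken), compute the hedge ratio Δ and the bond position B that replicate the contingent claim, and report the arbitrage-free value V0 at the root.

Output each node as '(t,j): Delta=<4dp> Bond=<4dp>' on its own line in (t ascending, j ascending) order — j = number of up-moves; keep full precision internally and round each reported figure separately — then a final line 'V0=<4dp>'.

The replicating-portfolio and risk-neutral prices coincide; use p* = (1.26−0.61)/(1.37−0.61) = 0.8553 for the latter.
Terminal payoffs: V(3,0)=0.0000, V(3,1)=0.0000, V(3,2)=32.8116, V(3,3)=242.4989
(2,0): S=54.6987. Δ = (V_up−V_dn)/(S_up−S_dn) = (0.0000−0.0000)/(74.9372−33.3662) = 0.0000. V = [p*·0.0000 + (1−p*)·0.0000]/1.26 = 0.0000. B = V − Δ·S = 0.0000.
(2,1): S=122.8479. Δ = (V_up−V_dn)/(S_up−S_dn) = (32.8116−0.0000)/(168.3016−74.9372) = 0.3514. V = [p*·32.8116 + (1−p*)·0.0000]/1.26 = 22.2719. B = V − Δ·S = -20.9013.
(2,2): S=275.9043. Δ = (V_up−V_dn)/(S_up−S_dn) = (242.4989−32.8116)/(377.9889−168.3016) = 1.0000. V = [p*·242.4989 + (1−p*)·32.8116]/1.26 = 168.3726. B = V − Δ·S = -107.5317.
(1,0): S=89.6700. Δ = (V_up−V_dn)/(S_up−S_dn) = (22.2719−0.0000)/(122.8479−54.6987) = 0.3268. V = [p*·22.2719 + (1−p*)·0.0000]/1.26 = 15.1177. B = V − Δ·S = -14.1874.
(1,1): S=201.3900. Δ = (V_up−V_dn)/(S_up−S_dn) = (168.3726−22.2719)/(275.9043−122.8479) = 0.9546. V = [p*·168.3726 + (1−p*)·22.2719]/1.26 = 116.8464. B = V − Δ·S = -75.3914.
(0,0): S=147.0000. Δ = (V_up−V_dn)/(S_up−S_dn) = (116.8464−15.1177)/(201.3900−89.6700) = 0.9106. V = [p*·116.8464 + (1−p*)·15.1177]/1.26 = 81.0496. B = V − Δ·S = -52.8039.
The time-0 hedge costs 81.0496, which is the no-arbitrage price.

(0,0): Delta=0.9106 Bond=-52.8039
(1,0): Delta=0.3268 Bond=-14.1874
(1,1): Delta=0.9546 Bond=-75.3914
(2,0): Delta=0.0000 Bond=0.0000
(2,1): Delta=0.3514 Bond=-20.9013
(2,2): Delta=1.0000 Bond=-107.5317
V0=81.0496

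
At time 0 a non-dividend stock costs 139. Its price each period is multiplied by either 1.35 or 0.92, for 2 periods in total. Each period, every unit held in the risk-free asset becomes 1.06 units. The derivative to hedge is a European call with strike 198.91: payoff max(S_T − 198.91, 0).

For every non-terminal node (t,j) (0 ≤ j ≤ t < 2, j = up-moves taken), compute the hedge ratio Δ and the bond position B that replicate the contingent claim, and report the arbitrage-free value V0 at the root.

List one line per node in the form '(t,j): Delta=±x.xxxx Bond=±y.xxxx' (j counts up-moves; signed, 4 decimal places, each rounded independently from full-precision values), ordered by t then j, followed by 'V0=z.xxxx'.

(0,0): Delta=0.2796 Bond=-33.7369
(1,0): Delta=0.0000 Bond=0.0000
(1,1): Delta=0.6744 Bond=-109.8379
V0=5.1339

Risk-neutral probability p* = (R−d)/(u−d) = (1.06−0.92)/(1.35−0.92) = 0.3256.
Terminal payoffs: V(2,0)=0.0000, V(2,1)=0.0000, V(2,2)=54.4175
  t=1,j=0: stock 127.8800 → up 172.6380 (V=0.0000), down 117.6496 (V=0.0000). Price 0.0000; hedge Δ=0.0000, bond B=0.0000.
  t=1,j=1: stock 187.6500 → up 253.3275 (V=54.4175), down 172.6380 (V=0.0000). Price 16.7145; hedge Δ=0.6744, bond B=-109.8379.
  t=0,j=0: stock 139.0000 → up 187.6500 (V=16.7145), down 127.8800 (V=0.0000). Price 5.1339; hedge Δ=0.2796, bond B=-33.7369.
Each (Δ,B) replicates both successor values, so the strategy is self-financing and V0 is arbitrage-free.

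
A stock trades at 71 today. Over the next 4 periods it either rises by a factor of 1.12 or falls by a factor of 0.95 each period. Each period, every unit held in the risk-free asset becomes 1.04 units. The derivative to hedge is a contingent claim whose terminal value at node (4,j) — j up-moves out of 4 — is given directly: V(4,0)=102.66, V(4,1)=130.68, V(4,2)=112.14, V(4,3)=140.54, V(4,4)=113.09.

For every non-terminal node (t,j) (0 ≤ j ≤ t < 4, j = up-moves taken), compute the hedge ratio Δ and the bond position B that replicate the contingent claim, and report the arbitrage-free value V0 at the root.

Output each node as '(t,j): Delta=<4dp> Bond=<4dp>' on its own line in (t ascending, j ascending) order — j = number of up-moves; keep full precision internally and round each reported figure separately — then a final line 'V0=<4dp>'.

(0,0): Delta=0.2625 Bond=87.1670
(1,0): Delta=0.3973 Bond=81.5610
(1,1): Delta=0.1608 Bond=98.7362
(2,0): Delta=0.2975 Bond=91.2153
(2,1): Delta=0.4725 Bond=79.1417
(2,2): Delta=-0.0742 Bond=123.6135
(3,0): Delta=2.7076 Bond=-51.8484
(3,1): Delta=-1.5196 Bond=225.2749
(3,2): Delta=1.9745 Bond=-44.7749
(3,3): Delta=-1.6188 Bond=282.6318
V0=105.8022

The replicating-portfolio and risk-neutral prices coincide; use p* = (1.04−0.95)/(1.12−0.95) = 0.5294 for the latter.
Terminal values V(4,·): V(4,0)=102.6600, V(4,1)=130.6800, V(4,2)=112.1400, V(4,3)=140.5400, V(4,4)=113.0900
(3,0): S=60.8736. Δ = (V_up−V_dn)/(S_up−S_dn) = (130.6800−102.6600)/(68.1785−57.8299) = 2.7076. V = [p*·130.6800 + (1−p*)·102.6600]/1.04 = 112.9751. B = V − Δ·S = -51.8484.
(3,1): S=71.7668. Δ = (V_up−V_dn)/(S_up−S_dn) = (112.1400−130.6800)/(80.3788−68.1785) = -1.5196. V = [p*·112.1400 + (1−p*)·130.6800]/1.04 = 116.2161. B = V − Δ·S = 225.2749.
(3,2): S=84.6093. Δ = (V_up−V_dn)/(S_up−S_dn) = (140.5400−112.1400)/(94.7624−80.3788) = 1.9745. V = [p*·140.5400 + (1−p*)·112.1400]/1.04 = 122.2839. B = V − Δ·S = -44.7749.
(3,3): S=99.7499. Δ = (V_up−V_dn)/(S_up−S_dn) = (113.0900−140.5400)/(111.7199−94.7624) = -1.6188. V = [p*·113.0900 + (1−p*)·140.5400]/1.04 = 121.1612. B = V − Δ·S = 282.6318.
(2,0): S=64.0775. Δ = (V_up−V_dn)/(S_up−S_dn) = (116.2161−112.9751)/(71.7668−60.8736) = 0.2975. V = [p*·116.2161 + (1−p*)·112.9751]/1.04 = 110.2797. B = V − Δ·S = 91.2153.
(2,1): S=75.5440. Δ = (V_up−V_dn)/(S_up−S_dn) = (122.2839−116.2161)/(84.6093−71.7668) = 0.4725. V = [p*·122.2839 + (1−p*)·116.2161]/1.04 = 114.8351. B = V − Δ·S = 79.1417.
(2,2): S=89.0624. Δ = (V_up−V_dn)/(S_up−S_dn) = (121.1612−122.2839)/(99.7499−84.6093) = -0.0742. V = [p*·121.1612 + (1−p*)·122.2839]/1.04 = 117.0092. B = V − Δ·S = 123.6135.
(1,0): S=67.4500. Δ = (V_up−V_dn)/(S_up−S_dn) = (114.8351−110.2797)/(75.5440−64.0775) = 0.3973. V = [p*·114.8351 + (1−p*)·110.2797]/1.04 = 108.3571. B = V − Δ·S = 81.5610.
(1,1): S=79.5200. Δ = (V_up−V_dn)/(S_up−S_dn) = (117.0092−114.8351)/(89.0624−75.5440) = 0.1608. V = [p*·117.0092 + (1−p*)·114.8351]/1.04 = 111.5251. B = V − Δ·S = 98.7362.
(0,0): S=71.0000. Δ = (V_up−V_dn)/(S_up−S_dn) = (111.5251−108.3571)/(79.5200−67.4500) = 0.2625. V = [p*·111.5251 + (1−p*)·108.3571]/1.04 = 105.8022. B = V − Δ·S = 87.1670.
Each (Δ,B) replicates both successor values, so the strategy is self-financing and V0 is arbitrage-free.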